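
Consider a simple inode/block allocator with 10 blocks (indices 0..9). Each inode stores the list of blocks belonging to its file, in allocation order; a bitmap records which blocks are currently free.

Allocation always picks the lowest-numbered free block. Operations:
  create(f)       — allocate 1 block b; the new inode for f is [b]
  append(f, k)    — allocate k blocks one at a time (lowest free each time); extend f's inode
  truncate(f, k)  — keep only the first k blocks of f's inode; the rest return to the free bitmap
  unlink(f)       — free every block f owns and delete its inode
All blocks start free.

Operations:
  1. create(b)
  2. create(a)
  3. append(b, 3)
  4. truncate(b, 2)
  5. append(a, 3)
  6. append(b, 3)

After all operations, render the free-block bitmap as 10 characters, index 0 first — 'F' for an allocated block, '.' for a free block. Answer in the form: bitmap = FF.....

bitmap = FFFFFFFFF.

create(b): bitmap=F......... | b=[0]
create(a): bitmap=FF........ | a=[1] b=[0]
append(b, 3): bitmap=FFFFF..... | a=[1] b=[0, 2, 3, 4]
truncate(b, 2): bitmap=FFF....... | a=[1] b=[0, 2]
append(a, 3): bitmap=FFFFFF.... | a=[1, 3, 4, 5] b=[0, 2]
append(b, 3): bitmap=FFFFFFFFF. | a=[1, 3, 4, 5] b=[0, 2, 6, 7, 8]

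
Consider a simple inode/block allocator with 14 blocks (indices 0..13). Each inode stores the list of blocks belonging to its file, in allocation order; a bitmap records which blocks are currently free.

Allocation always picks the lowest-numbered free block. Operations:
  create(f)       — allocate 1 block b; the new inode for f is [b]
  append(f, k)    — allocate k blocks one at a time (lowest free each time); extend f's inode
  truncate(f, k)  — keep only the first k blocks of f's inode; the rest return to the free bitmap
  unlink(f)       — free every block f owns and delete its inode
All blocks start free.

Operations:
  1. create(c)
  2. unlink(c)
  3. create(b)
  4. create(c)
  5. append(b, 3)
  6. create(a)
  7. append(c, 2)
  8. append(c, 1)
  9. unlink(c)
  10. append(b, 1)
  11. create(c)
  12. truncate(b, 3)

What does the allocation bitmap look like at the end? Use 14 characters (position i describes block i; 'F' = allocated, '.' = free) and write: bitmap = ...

  1. create(c)  ⇒  F.............  {c→[0]}
  2. unlink(c)  ⇒  ..............  {}
  3. create(b)  ⇒  F.............  {b→[0]}
  4. create(c)  ⇒  FF............  {b→[0]; c→[1]}
  5. append(b, 3)  ⇒  FFFFF.........  {b→[0, 2, 3, 4]; c→[1]}
  6. create(a)  ⇒  FFFFFF........  {a→[5]; b→[0, 2, 3, 4]; c→[1]}
  7. append(c, 2)  ⇒  FFFFFFFF......  {a→[5]; b→[0, 2, 3, 4]; c→[1, 6, 7]}
  8. append(c, 1)  ⇒  FFFFFFFFF.....  {a→[5]; b→[0, 2, 3, 4]; c→[1, 6, 7, 8]}
  9. unlink(c)  ⇒  F.FFFF........  {a→[5]; b→[0, 2, 3, 4]}
  10. append(b, 1)  ⇒  FFFFFF........  {a→[5]; b→[0, 2, 3, 4, 1]}
  11. create(c)  ⇒  FFFFFFF.......  {a→[5]; b→[0, 2, 3, 4, 1]; c→[6]}
  12. truncate(b, 3)  ⇒  F.FF.FF.......  {a→[5]; b→[0, 2, 3]; c→[6]}

bitmap = F.FF.FF.......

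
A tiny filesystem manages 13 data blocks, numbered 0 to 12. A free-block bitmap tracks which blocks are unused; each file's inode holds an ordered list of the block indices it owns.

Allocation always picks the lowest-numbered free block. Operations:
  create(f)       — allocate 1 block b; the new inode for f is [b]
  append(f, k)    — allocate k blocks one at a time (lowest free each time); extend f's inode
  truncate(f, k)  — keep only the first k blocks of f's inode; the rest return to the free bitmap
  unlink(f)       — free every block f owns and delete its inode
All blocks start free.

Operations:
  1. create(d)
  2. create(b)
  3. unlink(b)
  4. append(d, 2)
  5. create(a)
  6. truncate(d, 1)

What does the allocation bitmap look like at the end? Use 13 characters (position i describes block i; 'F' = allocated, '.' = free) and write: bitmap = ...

create(d): bitmap=F............ | d=[0]
create(b): bitmap=FF........... | b=[1] d=[0]
unlink(b): bitmap=F............ | d=[0]
append(d, 2): bitmap=FFF.......... | d=[0, 1, 2]
create(a): bitmap=FFFF......... | a=[3] d=[0, 1, 2]
truncate(d, 1): bitmap=F..F......... | a=[3] d=[0]

bitmap = F..F.........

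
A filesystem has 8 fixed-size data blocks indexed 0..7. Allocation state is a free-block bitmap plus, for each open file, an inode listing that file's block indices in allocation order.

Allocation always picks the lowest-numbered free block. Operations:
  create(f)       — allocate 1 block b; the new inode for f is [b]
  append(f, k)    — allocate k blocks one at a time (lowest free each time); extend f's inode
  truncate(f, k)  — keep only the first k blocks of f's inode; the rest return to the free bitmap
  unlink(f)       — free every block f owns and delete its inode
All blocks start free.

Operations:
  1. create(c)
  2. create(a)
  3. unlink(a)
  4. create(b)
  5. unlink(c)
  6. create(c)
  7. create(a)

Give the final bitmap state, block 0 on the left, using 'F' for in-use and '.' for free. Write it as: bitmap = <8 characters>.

bitmap = FFF.....

[1] create(c) — c=0 (map F.......)
[2] create(a) — a=1 c=0 (map FF......)
[3] unlink(a) — c=0 (map F.......)
[4] create(b) — b=1 c=0 (map FF......)
[5] unlink(c) — b=1 (map .F......)
[6] create(c) — b=1 c=0 (map FF......)
[7] create(a) — a=2 b=1 c=0 (map FFF.....)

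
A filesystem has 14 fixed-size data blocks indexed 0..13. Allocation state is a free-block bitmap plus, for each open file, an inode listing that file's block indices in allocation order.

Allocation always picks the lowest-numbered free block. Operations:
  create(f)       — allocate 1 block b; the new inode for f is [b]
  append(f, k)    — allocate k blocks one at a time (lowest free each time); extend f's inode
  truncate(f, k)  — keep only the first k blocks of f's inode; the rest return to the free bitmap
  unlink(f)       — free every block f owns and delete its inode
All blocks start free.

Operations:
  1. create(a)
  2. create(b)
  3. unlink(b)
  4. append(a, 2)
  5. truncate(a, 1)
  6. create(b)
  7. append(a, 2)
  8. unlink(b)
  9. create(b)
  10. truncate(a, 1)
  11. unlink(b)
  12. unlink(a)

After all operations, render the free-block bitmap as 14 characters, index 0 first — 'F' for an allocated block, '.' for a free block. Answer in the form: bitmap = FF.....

bitmap = ..............

[1] create(a) — a=0 (map F.............)
[2] create(b) — a=0 b=1 (map FF............)
[3] unlink(b) — a=0 (map F.............)
[4] append(a, 2) — a=0,1,2 (map FFF...........)
[5] truncate(a, 1) — a=0 (map F.............)
[6] create(b) — a=0 b=1 (map FF............)
[7] append(a, 2) — a=0,2,3 b=1 (map FFFF..........)
[8] unlink(b) — a=0,2,3 (map F.FF..........)
[9] create(b) — a=0,2,3 b=1 (map FFFF..........)
[10] truncate(a, 1) — a=0 b=1 (map FF............)
[11] unlink(b) — a=0 (map F.............)
[12] unlink(a) —  (map ..............)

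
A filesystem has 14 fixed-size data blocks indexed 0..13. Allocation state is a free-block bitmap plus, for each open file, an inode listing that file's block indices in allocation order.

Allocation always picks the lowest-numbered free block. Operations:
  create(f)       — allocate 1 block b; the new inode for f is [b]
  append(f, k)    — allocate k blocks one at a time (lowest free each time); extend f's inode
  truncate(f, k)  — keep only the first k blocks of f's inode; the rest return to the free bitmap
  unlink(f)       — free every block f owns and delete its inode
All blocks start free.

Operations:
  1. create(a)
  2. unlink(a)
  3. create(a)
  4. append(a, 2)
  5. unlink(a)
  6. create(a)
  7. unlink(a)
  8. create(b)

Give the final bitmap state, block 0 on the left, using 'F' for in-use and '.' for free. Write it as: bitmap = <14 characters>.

bitmap = F.............

  1. create(a)  ⇒  F.............  {a→[0]}
  2. unlink(a)  ⇒  ..............  {}
  3. create(a)  ⇒  F.............  {a→[0]}
  4. append(a, 2)  ⇒  FFF...........  {a→[0, 1, 2]}
  5. unlink(a)  ⇒  ..............  {}
  6. create(a)  ⇒  F.............  {a→[0]}
  7. unlink(a)  ⇒  ..............  {}
  8. create(b)  ⇒  F.............  {b→[0]}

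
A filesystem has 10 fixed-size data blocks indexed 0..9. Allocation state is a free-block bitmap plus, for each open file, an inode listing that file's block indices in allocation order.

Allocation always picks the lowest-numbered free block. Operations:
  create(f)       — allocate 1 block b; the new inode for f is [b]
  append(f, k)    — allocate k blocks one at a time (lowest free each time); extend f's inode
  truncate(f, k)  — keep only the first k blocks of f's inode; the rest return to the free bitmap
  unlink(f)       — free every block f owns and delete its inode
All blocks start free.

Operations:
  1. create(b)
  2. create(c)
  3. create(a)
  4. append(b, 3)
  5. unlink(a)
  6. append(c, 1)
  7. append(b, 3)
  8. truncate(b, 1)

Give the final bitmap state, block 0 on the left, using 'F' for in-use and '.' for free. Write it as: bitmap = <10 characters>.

bitmap = FFF.......

after create(b) → b:[0]  free=[F.........]
after create(c) → b:[0], c:[1]  free=[FF........]
after create(a) → a:[2], b:[0], c:[1]  free=[FFF.......]
after append(b, 3) → a:[2], b:[0, 3, 4, 5], c:[1]  free=[FFFFFF....]
after unlink(a) → b:[0, 3, 4, 5], c:[1]  free=[FF.FFF....]
after append(c, 1) → b:[0, 3, 4, 5], c:[1, 2]  free=[FFFFFF....]
after append(b, 3) → b:[0, 3, 4, 5, 6, 7, 8], c:[1, 2]  free=[FFFFFFFFF.]
after truncate(b, 1) → b:[0], c:[1, 2]  free=[FFF.......]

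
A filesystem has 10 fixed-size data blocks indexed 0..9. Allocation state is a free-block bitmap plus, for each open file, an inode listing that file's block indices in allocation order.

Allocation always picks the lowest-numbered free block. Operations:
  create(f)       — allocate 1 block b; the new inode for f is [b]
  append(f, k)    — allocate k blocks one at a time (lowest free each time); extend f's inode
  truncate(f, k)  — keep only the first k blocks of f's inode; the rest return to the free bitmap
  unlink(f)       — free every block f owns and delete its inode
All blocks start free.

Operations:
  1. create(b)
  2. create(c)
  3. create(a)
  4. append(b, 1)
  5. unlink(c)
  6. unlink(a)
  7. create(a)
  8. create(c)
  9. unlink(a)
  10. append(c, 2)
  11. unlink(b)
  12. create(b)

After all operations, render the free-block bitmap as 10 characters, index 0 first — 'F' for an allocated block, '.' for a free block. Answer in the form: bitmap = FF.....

bitmap = FFF.F.....

after create(b) → b:[0]  free=[F.........]
after create(c) → b:[0], c:[1]  free=[FF........]
after create(a) → a:[2], b:[0], c:[1]  free=[FFF.......]
after append(b, 1) → a:[2], b:[0, 3], c:[1]  free=[FFFF......]
after unlink(c) → a:[2], b:[0, 3]  free=[F.FF......]
after unlink(a) → b:[0, 3]  free=[F..F......]
after create(a) → a:[1], b:[0, 3]  free=[FF.F......]
after create(c) → a:[1], b:[0, 3], c:[2]  free=[FFFF......]
after unlink(a) → b:[0, 3], c:[2]  free=[F.FF......]
after append(c, 2) → b:[0, 3], c:[2, 1, 4]  free=[FFFFF.....]
after unlink(b) → c:[2, 1, 4]  free=[.FF.F.....]
after create(b) → b:[0], c:[2, 1, 4]  free=[FFF.F.....]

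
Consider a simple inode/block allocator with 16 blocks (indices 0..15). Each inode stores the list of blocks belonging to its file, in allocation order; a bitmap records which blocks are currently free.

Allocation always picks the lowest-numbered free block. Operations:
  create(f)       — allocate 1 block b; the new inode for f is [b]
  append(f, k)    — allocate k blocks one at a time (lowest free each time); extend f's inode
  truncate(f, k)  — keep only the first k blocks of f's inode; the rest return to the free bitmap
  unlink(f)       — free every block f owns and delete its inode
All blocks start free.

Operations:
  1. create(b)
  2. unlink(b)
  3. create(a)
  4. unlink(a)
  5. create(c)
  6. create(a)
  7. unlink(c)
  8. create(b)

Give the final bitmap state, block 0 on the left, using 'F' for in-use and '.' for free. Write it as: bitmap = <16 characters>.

create(b): bitmap=F............... | b=[0]
unlink(b): bitmap=................ | 
create(a): bitmap=F............... | a=[0]
unlink(a): bitmap=................ | 
create(c): bitmap=F............... | c=[0]
create(a): bitmap=FF.............. | a=[1] c=[0]
unlink(c): bitmap=.F.............. | a=[1]
create(b): bitmap=FF.............. | a=[1] b=[0]

bitmap = FF..............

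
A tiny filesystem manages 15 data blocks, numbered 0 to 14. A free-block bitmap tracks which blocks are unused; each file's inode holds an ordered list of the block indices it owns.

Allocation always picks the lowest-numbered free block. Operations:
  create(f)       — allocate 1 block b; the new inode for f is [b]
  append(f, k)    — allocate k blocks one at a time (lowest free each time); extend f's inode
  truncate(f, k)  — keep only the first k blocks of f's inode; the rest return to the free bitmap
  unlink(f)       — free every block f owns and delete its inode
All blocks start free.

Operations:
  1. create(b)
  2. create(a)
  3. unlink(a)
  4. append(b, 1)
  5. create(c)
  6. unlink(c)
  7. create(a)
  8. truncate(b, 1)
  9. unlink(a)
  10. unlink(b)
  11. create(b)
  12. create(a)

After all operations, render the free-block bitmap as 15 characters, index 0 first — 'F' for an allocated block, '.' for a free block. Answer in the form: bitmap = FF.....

create(b): bitmap=F.............. | b=[0]
create(a): bitmap=FF............. | a=[1] b=[0]
unlink(a): bitmap=F.............. | b=[0]
append(b, 1): bitmap=FF............. | b=[0, 1]
create(c): bitmap=FFF............ | b=[0, 1] c=[2]
unlink(c): bitmap=FF............. | b=[0, 1]
create(a): bitmap=FFF............ | a=[2] b=[0, 1]
truncate(b, 1): bitmap=F.F............ | a=[2] b=[0]
unlink(a): bitmap=F.............. | b=[0]
unlink(b): bitmap=............... | 
create(b): bitmap=F.............. | b=[0]
create(a): bitmap=FF............. | a=[1] b=[0]

bitmap = FF.............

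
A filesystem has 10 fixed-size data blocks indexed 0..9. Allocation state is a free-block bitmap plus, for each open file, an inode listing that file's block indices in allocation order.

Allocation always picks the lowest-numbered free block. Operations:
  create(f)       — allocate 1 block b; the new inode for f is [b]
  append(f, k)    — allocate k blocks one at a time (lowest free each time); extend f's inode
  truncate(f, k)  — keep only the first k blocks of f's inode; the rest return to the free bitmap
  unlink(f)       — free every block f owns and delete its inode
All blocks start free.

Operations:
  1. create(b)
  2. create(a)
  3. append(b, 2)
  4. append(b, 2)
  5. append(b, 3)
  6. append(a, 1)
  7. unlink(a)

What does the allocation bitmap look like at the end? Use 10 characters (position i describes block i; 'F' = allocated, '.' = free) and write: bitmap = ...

after create(b) → b:[0]  free=[F.........]
after create(a) → a:[1], b:[0]  free=[FF........]
after append(b, 2) → a:[1], b:[0, 2, 3]  free=[FFFF......]
after append(b, 2) → a:[1], b:[0, 2, 3, 4, 5]  free=[FFFFFF....]
after append(b, 3) → a:[1], b:[0, 2, 3, 4, 5, 6, 7, 8]  free=[FFFFFFFFF.]
after append(a, 1) → a:[1, 9], b:[0, 2, 3, 4, 5, 6, 7, 8]  free=[FFFFFFFFFF]
after unlink(a) → b:[0, 2, 3, 4, 5, 6, 7, 8]  free=[F.FFFFFFF.]

bitmap = F.FFFFFFF.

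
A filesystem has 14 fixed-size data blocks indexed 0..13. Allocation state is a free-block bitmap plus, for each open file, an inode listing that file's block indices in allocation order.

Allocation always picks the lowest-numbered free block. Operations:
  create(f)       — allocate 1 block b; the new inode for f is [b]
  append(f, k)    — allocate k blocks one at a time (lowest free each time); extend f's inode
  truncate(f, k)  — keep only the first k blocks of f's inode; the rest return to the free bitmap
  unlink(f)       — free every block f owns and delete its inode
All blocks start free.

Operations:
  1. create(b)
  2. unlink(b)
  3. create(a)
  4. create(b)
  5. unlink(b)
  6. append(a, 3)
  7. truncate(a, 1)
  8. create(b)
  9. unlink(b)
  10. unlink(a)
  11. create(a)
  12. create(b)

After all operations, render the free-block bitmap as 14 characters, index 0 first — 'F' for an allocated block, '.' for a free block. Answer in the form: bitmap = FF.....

bitmap = FF............

create(b): bitmap=F............. | b=[0]
unlink(b): bitmap=.............. | 
create(a): bitmap=F............. | a=[0]
create(b): bitmap=FF............ | a=[0] b=[1]
unlink(b): bitmap=F............. | a=[0]
append(a, 3): bitmap=FFFF.......... | a=[0, 1, 2, 3]
truncate(a, 1): bitmap=F............. | a=[0]
create(b): bitmap=FF............ | a=[0] b=[1]
unlink(b): bitmap=F............. | a=[0]
unlink(a): bitmap=.............. | 
create(a): bitmap=F............. | a=[0]
create(b): bitmap=FF............ | a=[0] b=[1]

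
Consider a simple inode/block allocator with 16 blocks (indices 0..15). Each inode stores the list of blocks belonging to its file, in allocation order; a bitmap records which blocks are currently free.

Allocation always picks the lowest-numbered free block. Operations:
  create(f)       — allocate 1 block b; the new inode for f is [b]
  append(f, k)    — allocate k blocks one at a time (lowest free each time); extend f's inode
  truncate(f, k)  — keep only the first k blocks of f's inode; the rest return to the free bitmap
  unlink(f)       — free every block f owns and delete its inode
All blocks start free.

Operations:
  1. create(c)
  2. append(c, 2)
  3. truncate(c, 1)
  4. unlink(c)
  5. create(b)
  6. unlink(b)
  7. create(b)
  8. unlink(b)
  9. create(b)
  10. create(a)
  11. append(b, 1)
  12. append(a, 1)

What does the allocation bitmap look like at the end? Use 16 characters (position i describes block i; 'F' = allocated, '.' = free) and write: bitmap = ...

bitmap = FFFF............

after create(c) → c:[0]  free=[F...............]
after append(c, 2) → c:[0, 1, 2]  free=[FFF.............]
after truncate(c, 1) → c:[0]  free=[F...............]
after unlink(c) →   free=[................]
after create(b) → b:[0]  free=[F...............]
after unlink(b) →   free=[................]
after create(b) → b:[0]  free=[F...............]
after unlink(b) →   free=[................]
after create(b) → b:[0]  free=[F...............]
after create(a) → a:[1], b:[0]  free=[FF..............]
after append(b, 1) → a:[1], b:[0, 2]  free=[FFF.............]
after append(a, 1) → a:[1, 3], b:[0, 2]  free=[FFFF............]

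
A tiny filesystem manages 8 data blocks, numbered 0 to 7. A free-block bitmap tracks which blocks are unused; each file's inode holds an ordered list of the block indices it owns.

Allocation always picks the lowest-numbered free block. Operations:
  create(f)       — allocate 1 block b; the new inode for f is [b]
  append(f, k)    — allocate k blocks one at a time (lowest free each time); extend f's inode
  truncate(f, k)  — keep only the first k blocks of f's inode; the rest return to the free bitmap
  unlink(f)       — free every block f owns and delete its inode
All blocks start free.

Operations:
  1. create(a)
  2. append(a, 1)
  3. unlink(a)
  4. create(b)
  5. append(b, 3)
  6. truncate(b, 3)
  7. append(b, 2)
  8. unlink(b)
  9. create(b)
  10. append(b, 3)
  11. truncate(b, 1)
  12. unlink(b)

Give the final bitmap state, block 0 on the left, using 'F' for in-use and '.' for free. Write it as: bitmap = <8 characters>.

bitmap = ........

after create(a) → a:[0]  free=[F.......]
after append(a, 1) → a:[0, 1]  free=[FF......]
after unlink(a) →   free=[........]
after create(b) → b:[0]  free=[F.......]
after append(b, 3) → b:[0, 1, 2, 3]  free=[FFFF....]
after truncate(b, 3) → b:[0, 1, 2]  free=[FFF.....]
after append(b, 2) → b:[0, 1, 2, 3, 4]  free=[FFFFF...]
after unlink(b) →   free=[........]
after create(b) → b:[0]  free=[F.......]
after append(b, 3) → b:[0, 1, 2, 3]  free=[FFFF....]
after truncate(b, 1) → b:[0]  free=[F.......]
after unlink(b) →   free=[........]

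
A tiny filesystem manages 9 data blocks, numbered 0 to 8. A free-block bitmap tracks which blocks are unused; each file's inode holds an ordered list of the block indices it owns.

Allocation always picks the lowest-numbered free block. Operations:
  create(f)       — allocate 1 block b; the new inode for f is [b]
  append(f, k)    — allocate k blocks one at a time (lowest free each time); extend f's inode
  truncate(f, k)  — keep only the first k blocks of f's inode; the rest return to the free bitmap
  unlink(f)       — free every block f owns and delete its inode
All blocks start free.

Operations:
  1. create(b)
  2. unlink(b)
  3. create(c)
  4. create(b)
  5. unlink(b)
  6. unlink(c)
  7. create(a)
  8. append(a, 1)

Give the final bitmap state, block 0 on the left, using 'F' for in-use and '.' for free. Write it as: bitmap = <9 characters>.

bitmap = FF.......

after create(b) → b:[0]  free=[F........]
after unlink(b) →   free=[.........]
after create(c) → c:[0]  free=[F........]
after create(b) → b:[1], c:[0]  free=[FF.......]
after unlink(b) → c:[0]  free=[F........]
after unlink(c) →   free=[.........]
after create(a) → a:[0]  free=[F........]
after append(a, 1) → a:[0, 1]  free=[FF.......]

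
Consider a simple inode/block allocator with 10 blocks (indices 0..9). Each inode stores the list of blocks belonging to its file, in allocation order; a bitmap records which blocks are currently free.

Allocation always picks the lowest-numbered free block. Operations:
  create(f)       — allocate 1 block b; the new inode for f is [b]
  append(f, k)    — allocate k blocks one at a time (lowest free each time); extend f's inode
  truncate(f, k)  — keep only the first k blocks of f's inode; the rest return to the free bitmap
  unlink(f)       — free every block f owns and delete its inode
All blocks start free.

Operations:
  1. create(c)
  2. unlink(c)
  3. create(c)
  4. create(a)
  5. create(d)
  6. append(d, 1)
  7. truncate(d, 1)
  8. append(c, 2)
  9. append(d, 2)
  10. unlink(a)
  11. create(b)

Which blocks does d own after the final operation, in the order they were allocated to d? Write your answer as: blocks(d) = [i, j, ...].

after create(c) → c:[0]  free=[F.........]
after unlink(c) →   free=[..........]
after create(c) → c:[0]  free=[F.........]
after create(a) → a:[1], c:[0]  free=[FF........]
after create(d) → a:[1], c:[0], d:[2]  free=[FFF.......]
after append(d, 1) → a:[1], c:[0], d:[2, 3]  free=[FFFF......]
after truncate(d, 1) → a:[1], c:[0], d:[2]  free=[FFF.......]
after append(c, 2) → a:[1], c:[0, 3, 4], d:[2]  free=[FFFFF.....]
after append(d, 2) → a:[1], c:[0, 3, 4], d:[2, 5, 6]  free=[FFFFFFF...]
after unlink(a) → c:[0, 3, 4], d:[2, 5, 6]  free=[F.FFFFF...]
after create(b) → b:[1], c:[0, 3, 4], d:[2, 5, 6]  free=[FFFFFFF...]

blocks(d) = [2, 5, 6]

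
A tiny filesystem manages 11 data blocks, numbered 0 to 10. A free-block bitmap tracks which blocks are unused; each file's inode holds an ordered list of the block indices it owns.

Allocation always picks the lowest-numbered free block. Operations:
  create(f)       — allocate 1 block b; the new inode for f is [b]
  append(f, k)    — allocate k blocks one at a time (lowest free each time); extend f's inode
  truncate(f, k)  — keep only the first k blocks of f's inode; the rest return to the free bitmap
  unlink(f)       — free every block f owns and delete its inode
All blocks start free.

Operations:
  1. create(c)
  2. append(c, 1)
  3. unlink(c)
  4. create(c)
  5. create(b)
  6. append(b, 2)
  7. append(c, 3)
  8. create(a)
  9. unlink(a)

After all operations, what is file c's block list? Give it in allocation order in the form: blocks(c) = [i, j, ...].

blocks(c) = [0, 4, 5, 6]

create(c): bitmap=F.......... | c=[0]
append(c, 1): bitmap=FF......... | c=[0, 1]
unlink(c): bitmap=........... | 
create(c): bitmap=F.......... | c=[0]
create(b): bitmap=FF......... | b=[1] c=[0]
append(b, 2): bitmap=FFFF....... | b=[1, 2, 3] c=[0]
append(c, 3): bitmap=FFFFFFF.... | b=[1, 2, 3] c=[0, 4, 5, 6]
create(a): bitmap=FFFFFFFF... | a=[7] b=[1, 2, 3] c=[0, 4, 5, 6]
unlink(a): bitmap=FFFFFFF.... | b=[1, 2, 3] c=[0, 4, 5, 6]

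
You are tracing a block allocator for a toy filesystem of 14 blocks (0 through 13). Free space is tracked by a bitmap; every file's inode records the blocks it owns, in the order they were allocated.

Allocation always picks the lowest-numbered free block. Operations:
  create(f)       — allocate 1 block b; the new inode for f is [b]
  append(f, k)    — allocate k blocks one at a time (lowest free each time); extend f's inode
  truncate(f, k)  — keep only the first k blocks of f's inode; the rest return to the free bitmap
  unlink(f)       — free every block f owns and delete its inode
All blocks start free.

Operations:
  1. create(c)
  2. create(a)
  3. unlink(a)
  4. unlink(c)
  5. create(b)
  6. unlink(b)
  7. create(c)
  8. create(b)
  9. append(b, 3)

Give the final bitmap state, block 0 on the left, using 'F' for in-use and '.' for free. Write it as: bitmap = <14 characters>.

create(c): bitmap=F............. | c=[0]
create(a): bitmap=FF............ | a=[1] c=[0]
unlink(a): bitmap=F............. | c=[0]
unlink(c): bitmap=.............. | 
create(b): bitmap=F............. | b=[0]
unlink(b): bitmap=.............. | 
create(c): bitmap=F............. | c=[0]
create(b): bitmap=FF............ | b=[1] c=[0]
append(b, 3): bitmap=FFFFF......... | b=[1, 2, 3, 4] c=[0]

bitmap = FFFFF.........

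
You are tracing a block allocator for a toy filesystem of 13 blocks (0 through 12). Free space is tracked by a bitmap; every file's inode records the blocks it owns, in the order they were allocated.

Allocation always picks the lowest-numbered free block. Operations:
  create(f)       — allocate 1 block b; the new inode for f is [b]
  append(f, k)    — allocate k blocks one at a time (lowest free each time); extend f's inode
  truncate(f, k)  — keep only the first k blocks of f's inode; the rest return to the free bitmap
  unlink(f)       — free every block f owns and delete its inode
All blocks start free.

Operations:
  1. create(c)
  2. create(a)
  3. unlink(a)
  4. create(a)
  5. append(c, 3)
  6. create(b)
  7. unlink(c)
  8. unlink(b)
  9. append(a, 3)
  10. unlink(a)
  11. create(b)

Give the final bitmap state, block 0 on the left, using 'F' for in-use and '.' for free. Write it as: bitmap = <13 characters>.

create(c): bitmap=F............ | c=[0]
create(a): bitmap=FF........... | a=[1] c=[0]
unlink(a): bitmap=F............ | c=[0]
create(a): bitmap=FF........... | a=[1] c=[0]
append(c, 3): bitmap=FFFFF........ | a=[1] c=[0, 2, 3, 4]
create(b): bitmap=FFFFFF....... | a=[1] b=[5] c=[0, 2, 3, 4]
unlink(c): bitmap=.F...F....... | a=[1] b=[5]
unlink(b): bitmap=.F........... | a=[1]
append(a, 3): bitmap=FFFF......... | a=[1, 0, 2, 3]
unlink(a): bitmap=............. | 
create(b): bitmap=F............ | b=[0]

bitmap = F............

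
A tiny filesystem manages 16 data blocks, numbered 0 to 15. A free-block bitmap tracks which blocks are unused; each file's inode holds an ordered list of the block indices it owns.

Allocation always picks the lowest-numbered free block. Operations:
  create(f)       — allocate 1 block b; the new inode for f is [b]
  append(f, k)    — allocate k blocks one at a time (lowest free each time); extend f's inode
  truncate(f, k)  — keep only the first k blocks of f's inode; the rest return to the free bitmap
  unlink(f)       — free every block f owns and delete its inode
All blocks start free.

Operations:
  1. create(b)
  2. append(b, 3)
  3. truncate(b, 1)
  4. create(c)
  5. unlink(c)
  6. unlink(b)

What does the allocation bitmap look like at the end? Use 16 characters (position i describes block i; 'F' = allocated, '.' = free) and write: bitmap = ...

  1. create(b)  ⇒  F...............  {b→[0]}
  2. append(b, 3)  ⇒  FFFF............  {b→[0, 1, 2, 3]}
  3. truncate(b, 1)  ⇒  F...............  {b→[0]}
  4. create(c)  ⇒  FF..............  {b→[0]; c→[1]}
  5. unlink(c)  ⇒  F...............  {b→[0]}
  6. unlink(b)  ⇒  ................  {}

bitmap = ................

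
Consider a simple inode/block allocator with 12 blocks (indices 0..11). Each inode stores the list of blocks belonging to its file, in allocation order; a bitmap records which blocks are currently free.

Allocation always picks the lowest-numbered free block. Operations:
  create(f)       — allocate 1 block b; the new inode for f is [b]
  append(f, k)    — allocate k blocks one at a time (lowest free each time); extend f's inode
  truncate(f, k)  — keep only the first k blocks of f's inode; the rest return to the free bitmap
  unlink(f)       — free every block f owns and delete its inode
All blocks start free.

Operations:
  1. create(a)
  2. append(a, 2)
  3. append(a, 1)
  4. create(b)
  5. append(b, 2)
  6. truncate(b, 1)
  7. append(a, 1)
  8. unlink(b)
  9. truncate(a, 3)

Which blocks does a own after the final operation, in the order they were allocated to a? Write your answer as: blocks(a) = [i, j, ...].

after create(a) → a:[0]  free=[F...........]
after append(a, 2) → a:[0, 1, 2]  free=[FFF.........]
after append(a, 1) → a:[0, 1, 2, 3]  free=[FFFF........]
after create(b) → a:[0, 1, 2, 3], b:[4]  free=[FFFFF.......]
after append(b, 2) → a:[0, 1, 2, 3], b:[4, 5, 6]  free=[FFFFFFF.....]
after truncate(b, 1) → a:[0, 1, 2, 3], b:[4]  free=[FFFFF.......]
after append(a, 1) → a:[0, 1, 2, 3, 5], b:[4]  free=[FFFFFF......]
after unlink(b) → a:[0, 1, 2, 3, 5]  free=[FFFF.F......]
after truncate(a, 3) → a:[0, 1, 2]  free=[FFF.........]

blocks(a) = [0, 1, 2]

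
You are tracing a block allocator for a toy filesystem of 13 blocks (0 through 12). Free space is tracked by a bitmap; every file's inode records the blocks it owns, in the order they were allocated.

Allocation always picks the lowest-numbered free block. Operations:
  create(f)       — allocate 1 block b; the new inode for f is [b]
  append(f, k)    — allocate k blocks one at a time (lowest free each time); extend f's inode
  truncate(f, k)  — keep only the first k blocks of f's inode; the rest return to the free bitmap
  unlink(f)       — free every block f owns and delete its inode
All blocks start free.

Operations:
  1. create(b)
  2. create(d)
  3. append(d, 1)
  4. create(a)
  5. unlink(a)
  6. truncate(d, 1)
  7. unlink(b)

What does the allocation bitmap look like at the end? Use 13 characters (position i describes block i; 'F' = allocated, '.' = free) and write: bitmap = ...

  1. create(b)  ⇒  F............  {b→[0]}
  2. create(d)  ⇒  FF...........  {b→[0]; d→[1]}
  3. append(d, 1)  ⇒  FFF..........  {b→[0]; d→[1, 2]}
  4. create(a)  ⇒  FFFF.........  {a→[3]; b→[0]; d→[1, 2]}
  5. unlink(a)  ⇒  FFF..........  {b→[0]; d→[1, 2]}
  6. truncate(d, 1)  ⇒  FF...........  {b→[0]; d→[1]}
  7. unlink(b)  ⇒  .F...........  {d→[1]}

bitmap = .F...........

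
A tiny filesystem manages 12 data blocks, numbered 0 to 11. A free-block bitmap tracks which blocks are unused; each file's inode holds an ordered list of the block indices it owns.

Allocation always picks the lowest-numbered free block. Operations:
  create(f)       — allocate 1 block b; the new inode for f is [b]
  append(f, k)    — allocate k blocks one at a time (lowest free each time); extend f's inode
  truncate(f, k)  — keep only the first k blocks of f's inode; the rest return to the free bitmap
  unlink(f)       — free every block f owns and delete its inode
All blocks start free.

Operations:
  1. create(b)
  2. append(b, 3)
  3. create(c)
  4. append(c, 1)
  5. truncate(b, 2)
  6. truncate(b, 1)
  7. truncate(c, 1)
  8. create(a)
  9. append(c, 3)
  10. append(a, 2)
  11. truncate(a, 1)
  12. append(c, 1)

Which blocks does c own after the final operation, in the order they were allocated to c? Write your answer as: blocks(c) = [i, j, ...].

[1] create(b) — b=0 (map F...........)
[2] append(b, 3) — b=0,1,2,3 (map FFFF........)
[3] create(c) — b=0,1,2,3 c=4 (map FFFFF.......)
[4] append(c, 1) — b=0,1,2,3 c=4,5 (map FFFFFF......)
[5] truncate(b, 2) — b=0,1 c=4,5 (map FF..FF......)
[6] truncate(b, 1) — b=0 c=4,5 (map F...FF......)
[7] truncate(c, 1) — b=0 c=4 (map F...F.......)
[8] create(a) — a=1 b=0 c=4 (map FF..F.......)
[9] append(c, 3) — a=1 b=0 c=4,2,3,5 (map FFFFFF......)
[10] append(a, 2) — a=1,6,7 b=0 c=4,2,3,5 (map FFFFFFFF....)
[11] truncate(a, 1) — a=1 b=0 c=4,2,3,5 (map FFFFFF......)
[12] append(c, 1) — a=1 b=0 c=4,2,3,5,6 (map FFFFFFF.....)

blocks(c) = [4, 2, 3, 5, 6]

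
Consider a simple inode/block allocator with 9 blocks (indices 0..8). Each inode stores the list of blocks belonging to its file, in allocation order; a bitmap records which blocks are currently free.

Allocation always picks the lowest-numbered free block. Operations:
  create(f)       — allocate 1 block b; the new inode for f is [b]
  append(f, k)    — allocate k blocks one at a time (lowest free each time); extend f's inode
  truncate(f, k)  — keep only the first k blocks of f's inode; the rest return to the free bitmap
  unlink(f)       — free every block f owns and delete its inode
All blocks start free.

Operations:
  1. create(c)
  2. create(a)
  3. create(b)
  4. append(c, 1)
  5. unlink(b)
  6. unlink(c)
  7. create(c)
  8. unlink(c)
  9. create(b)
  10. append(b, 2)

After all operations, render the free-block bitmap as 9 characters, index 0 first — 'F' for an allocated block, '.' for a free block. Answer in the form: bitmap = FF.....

[1] create(c) — c=0 (map F........)
[2] create(a) — a=1 c=0 (map FF.......)
[3] create(b) — a=1 b=2 c=0 (map FFF......)
[4] append(c, 1) — a=1 b=2 c=0,3 (map FFFF.....)
[5] unlink(b) — a=1 c=0,3 (map FF.F.....)
[6] unlink(c) — a=1 (map .F.......)
[7] create(c) — a=1 c=0 (map FF.......)
[8] unlink(c) — a=1 (map .F.......)
[9] create(b) — a=1 b=0 (map FF.......)
[10] append(b, 2) — a=1 b=0,2,3 (map FFFF.....)

bitmap = FFFF.....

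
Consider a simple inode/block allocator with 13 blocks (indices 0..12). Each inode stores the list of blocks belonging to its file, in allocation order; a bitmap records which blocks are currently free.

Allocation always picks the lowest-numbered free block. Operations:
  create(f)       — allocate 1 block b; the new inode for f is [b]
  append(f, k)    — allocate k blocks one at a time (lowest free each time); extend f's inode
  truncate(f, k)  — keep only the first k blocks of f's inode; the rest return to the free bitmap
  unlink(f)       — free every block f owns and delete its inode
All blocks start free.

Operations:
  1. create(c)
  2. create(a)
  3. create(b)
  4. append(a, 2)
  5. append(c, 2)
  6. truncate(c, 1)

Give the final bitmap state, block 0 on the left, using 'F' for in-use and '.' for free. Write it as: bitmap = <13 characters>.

create(c): bitmap=F............ | c=[0]
create(a): bitmap=FF........... | a=[1] c=[0]
create(b): bitmap=FFF.......... | a=[1] b=[2] c=[0]
append(a, 2): bitmap=FFFFF........ | a=[1, 3, 4] b=[2] c=[0]
append(c, 2): bitmap=FFFFFFF...... | a=[1, 3, 4] b=[2] c=[0, 5, 6]
truncate(c, 1): bitmap=FFFFF........ | a=[1, 3, 4] b=[2] c=[0]

bitmap = FFFFF........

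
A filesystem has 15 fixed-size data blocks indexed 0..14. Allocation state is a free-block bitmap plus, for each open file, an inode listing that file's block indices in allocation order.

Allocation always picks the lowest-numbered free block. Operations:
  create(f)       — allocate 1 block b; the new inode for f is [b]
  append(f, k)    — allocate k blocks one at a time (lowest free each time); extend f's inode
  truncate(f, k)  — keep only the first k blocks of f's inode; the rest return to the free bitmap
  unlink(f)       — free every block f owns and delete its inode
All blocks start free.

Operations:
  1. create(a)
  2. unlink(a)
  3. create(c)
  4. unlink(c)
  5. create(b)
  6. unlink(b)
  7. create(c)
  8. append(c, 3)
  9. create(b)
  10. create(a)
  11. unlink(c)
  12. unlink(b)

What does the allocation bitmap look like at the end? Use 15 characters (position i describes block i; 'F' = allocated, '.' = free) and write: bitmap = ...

  1. create(a)  ⇒  F..............  {a→[0]}
  2. unlink(a)  ⇒  ...............  {}
  3. create(c)  ⇒  F..............  {c→[0]}
  4. unlink(c)  ⇒  ...............  {}
  5. create(b)  ⇒  F..............  {b→[0]}
  6. unlink(b)  ⇒  ...............  {}
  7. create(c)  ⇒  F..............  {c→[0]}
  8. append(c, 3)  ⇒  FFFF...........  {c→[0, 1, 2, 3]}
  9. create(b)  ⇒  FFFFF..........  {b→[4]; c→[0, 1, 2, 3]}
  10. create(a)  ⇒  FFFFFF.........  {a→[5]; b→[4]; c→[0, 1, 2, 3]}
  11. unlink(c)  ⇒  ....FF.........  {a→[5]; b→[4]}
  12. unlink(b)  ⇒  .....F.........  {a→[5]}

bitmap = .....F.........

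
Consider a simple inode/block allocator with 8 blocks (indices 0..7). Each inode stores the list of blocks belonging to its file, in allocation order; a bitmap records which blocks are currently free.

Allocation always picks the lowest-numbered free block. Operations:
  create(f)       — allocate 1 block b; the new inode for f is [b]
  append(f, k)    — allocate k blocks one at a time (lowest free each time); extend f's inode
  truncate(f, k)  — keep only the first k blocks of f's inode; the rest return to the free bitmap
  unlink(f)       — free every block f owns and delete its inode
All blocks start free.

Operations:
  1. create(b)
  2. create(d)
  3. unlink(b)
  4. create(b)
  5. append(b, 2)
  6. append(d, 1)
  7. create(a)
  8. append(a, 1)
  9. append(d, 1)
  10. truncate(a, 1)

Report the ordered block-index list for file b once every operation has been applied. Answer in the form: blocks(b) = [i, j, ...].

blocks(b) = [0, 2, 3]

after create(b) → b:[0]  free=[F.......]
after create(d) → b:[0], d:[1]  free=[FF......]
after unlink(b) → d:[1]  free=[.F......]
after create(b) → b:[0], d:[1]  free=[FF......]
after append(b, 2) → b:[0, 2, 3], d:[1]  free=[FFFF....]
after append(d, 1) → b:[0, 2, 3], d:[1, 4]  free=[FFFFF...]
after create(a) → a:[5], b:[0, 2, 3], d:[1, 4]  free=[FFFFFF..]
after append(a, 1) → a:[5, 6], b:[0, 2, 3], d:[1, 4]  free=[FFFFFFF.]
after append(d, 1) → a:[5, 6], b:[0, 2, 3], d:[1, 4, 7]  free=[FFFFFFFF]
after truncate(a, 1) → a:[5], b:[0, 2, 3], d:[1, 4, 7]  free=[FFFFFF.F]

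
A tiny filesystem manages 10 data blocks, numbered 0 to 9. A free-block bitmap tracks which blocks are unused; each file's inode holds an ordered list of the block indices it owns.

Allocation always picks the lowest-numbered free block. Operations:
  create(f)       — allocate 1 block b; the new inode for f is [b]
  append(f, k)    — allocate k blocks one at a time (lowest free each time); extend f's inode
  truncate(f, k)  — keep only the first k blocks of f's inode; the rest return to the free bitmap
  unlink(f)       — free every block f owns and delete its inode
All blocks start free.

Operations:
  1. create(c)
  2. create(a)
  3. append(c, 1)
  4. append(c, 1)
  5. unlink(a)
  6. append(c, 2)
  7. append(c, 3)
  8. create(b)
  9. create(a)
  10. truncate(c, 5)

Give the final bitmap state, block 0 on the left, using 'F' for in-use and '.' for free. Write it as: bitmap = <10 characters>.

bitmap = FFFFF...FF

[1] create(c) — c=0 (map F.........)
[2] create(a) — a=1 c=0 (map FF........)
[3] append(c, 1) — a=1 c=0,2 (map FFF.......)
[4] append(c, 1) — a=1 c=0,2,3 (map FFFF......)
[5] unlink(a) — c=0,2,3 (map F.FF......)
[6] append(c, 2) — c=0,2,3,1,4 (map FFFFF.....)
[7] append(c, 3) — c=0,2,3,1,4,5,6,7 (map FFFFFFFF..)
[8] create(b) — b=8 c=0,2,3,1,4,5,6,7 (map FFFFFFFFF.)
[9] create(a) — a=9 b=8 c=0,2,3,1,4,5,6,7 (map FFFFFFFFFF)
[10] truncate(c, 5) — a=9 b=8 c=0,2,3,1,4 (map FFFFF...FF)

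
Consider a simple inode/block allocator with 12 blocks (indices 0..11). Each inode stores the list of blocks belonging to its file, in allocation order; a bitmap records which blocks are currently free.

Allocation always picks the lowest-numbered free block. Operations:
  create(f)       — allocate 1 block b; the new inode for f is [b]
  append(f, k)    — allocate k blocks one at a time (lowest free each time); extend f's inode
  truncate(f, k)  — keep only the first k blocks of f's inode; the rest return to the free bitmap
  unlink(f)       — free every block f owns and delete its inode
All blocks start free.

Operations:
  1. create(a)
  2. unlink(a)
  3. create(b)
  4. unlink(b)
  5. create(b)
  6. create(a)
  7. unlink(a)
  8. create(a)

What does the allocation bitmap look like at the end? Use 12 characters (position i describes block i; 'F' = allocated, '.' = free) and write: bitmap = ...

bitmap = FF..........

create(a): bitmap=F........... | a=[0]
unlink(a): bitmap=............ | 
create(b): bitmap=F........... | b=[0]
unlink(b): bitmap=............ | 
create(b): bitmap=F........... | b=[0]
create(a): bitmap=FF.......... | a=[1] b=[0]
unlink(a): bitmap=F........... | b=[0]
create(a): bitmap=FF.......... | a=[1] b=[0]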